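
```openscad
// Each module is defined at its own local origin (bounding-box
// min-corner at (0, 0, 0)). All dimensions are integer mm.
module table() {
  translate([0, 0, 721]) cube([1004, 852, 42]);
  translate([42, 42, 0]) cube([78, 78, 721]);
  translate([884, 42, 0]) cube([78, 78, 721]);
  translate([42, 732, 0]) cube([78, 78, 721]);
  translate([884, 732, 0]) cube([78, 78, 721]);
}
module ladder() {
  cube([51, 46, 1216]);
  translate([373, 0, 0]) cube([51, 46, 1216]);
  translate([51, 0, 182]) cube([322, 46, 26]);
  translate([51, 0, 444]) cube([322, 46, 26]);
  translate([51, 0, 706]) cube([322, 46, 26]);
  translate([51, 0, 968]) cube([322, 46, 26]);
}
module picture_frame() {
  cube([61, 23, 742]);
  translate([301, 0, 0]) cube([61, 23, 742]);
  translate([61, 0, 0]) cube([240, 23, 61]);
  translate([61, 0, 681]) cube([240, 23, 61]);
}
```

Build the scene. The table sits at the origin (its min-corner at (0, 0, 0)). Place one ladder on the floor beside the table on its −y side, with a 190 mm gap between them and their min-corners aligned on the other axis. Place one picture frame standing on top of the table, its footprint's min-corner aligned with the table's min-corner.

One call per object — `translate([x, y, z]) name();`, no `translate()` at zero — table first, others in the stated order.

table();
translate([0, -236, 0]) ladder();
translate([0, 0, 763]) picture_frame();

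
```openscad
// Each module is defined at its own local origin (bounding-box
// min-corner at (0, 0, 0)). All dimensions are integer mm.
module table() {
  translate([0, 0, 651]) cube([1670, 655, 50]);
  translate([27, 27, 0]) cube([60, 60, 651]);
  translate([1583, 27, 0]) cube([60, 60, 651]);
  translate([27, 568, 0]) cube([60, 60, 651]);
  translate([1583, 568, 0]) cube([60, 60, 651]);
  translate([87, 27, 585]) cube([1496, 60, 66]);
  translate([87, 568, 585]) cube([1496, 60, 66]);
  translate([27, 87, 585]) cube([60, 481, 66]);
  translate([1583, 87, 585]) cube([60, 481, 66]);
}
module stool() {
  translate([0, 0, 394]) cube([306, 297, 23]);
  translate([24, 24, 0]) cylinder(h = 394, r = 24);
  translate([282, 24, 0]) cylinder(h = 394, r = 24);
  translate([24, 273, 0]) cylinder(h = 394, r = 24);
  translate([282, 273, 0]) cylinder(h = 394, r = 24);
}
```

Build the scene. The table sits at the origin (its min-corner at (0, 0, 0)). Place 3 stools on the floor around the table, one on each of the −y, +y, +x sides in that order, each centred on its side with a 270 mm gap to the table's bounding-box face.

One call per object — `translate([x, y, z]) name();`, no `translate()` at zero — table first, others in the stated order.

table();
translate([682, -567, 0]) stool();
translate([682, 925, 0]) stool();
translate([1940, 179, 0]) stool();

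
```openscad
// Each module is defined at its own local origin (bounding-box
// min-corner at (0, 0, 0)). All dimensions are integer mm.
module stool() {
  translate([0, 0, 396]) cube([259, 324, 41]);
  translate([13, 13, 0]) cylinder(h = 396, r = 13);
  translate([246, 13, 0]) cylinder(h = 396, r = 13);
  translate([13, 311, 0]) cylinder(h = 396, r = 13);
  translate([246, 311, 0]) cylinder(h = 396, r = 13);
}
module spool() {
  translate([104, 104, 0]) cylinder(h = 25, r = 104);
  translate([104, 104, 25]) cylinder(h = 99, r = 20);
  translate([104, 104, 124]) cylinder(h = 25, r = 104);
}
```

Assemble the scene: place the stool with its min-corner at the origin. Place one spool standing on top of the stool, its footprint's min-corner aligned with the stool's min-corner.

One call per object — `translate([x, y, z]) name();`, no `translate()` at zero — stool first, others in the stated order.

stool();
translate([0, 0, 437]) spool();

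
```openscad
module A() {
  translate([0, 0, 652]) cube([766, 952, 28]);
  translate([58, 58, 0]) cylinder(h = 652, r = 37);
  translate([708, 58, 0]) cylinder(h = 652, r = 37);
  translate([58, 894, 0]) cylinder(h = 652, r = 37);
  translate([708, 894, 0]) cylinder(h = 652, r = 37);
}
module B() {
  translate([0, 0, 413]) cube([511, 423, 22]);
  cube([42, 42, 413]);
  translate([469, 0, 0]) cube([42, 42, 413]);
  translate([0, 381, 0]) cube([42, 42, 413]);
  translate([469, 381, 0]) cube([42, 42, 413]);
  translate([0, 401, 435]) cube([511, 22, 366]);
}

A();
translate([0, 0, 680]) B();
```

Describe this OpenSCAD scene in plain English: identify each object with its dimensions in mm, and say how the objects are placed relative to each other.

A is a table: top 766 mm (x) × 952 mm (y), 28 mm thick, upper face at z = 680 mm, on four round legs of 74 mm diameter, each leg's bounding box inset 21 mm from the nearest pair of top edges, running from z = 0 to the bottom of the top.

B is a chair. The seat is a 511×423×22 mm slab with its top at z = 435 mm, on four 42×42 mm corner legs (flush with the seat edges, standing on z = 0). A flat backrest 22 mm thick, 366 mm tall, spans the full seat width and rises from the seat top along its +y edge, rear face flush with the rear of the seat.

The chair is on top of the table.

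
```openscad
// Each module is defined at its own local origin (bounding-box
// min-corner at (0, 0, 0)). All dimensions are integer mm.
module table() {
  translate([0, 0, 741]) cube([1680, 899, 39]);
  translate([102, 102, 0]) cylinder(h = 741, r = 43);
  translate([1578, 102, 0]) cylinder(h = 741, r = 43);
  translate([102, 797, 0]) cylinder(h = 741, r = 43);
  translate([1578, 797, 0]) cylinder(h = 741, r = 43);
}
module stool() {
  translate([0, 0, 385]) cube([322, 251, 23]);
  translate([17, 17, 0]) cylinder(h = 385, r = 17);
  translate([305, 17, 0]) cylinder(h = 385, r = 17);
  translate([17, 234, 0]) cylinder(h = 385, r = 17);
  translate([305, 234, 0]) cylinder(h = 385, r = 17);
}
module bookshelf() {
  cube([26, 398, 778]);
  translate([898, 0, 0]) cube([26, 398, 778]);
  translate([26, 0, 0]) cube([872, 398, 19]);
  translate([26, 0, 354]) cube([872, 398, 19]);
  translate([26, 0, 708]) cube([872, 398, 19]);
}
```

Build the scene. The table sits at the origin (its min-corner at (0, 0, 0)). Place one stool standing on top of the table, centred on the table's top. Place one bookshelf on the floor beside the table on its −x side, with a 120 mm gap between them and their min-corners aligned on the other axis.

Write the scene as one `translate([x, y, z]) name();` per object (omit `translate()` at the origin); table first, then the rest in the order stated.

table();
translate([679, 324, 780]) stool();
translate([-1044, 0, 0]) bookshelf();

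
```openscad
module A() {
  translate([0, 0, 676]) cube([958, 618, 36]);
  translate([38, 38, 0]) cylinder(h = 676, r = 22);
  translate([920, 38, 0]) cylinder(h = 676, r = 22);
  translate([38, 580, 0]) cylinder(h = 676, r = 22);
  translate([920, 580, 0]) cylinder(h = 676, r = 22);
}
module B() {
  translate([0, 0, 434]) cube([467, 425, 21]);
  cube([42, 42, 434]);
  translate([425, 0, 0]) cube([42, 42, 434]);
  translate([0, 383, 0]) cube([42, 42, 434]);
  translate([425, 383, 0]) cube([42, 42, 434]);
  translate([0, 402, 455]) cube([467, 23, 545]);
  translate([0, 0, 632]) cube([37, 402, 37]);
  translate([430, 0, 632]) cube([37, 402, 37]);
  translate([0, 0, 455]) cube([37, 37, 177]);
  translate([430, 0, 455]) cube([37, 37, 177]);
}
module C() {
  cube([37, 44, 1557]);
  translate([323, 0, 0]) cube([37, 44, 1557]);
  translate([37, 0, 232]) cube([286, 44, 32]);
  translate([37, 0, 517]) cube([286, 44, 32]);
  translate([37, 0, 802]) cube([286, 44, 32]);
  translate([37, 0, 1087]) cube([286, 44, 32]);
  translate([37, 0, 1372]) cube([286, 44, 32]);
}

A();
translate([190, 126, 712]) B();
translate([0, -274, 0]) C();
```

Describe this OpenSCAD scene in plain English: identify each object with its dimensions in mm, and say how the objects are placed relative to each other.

A is a rectangular dining table. The top is 958×618×36 mm with its upper surface at z = 712 mm. It stands on four round legs of 44 mm diameter, each leg's bounding box inset 16 mm from the nearest pair of top edges, running from the floor to the underside of the top.

B is a chair. The seat is a 467×425×21 mm slab with its top at z = 455 mm, on four 42×42 mm corner legs (flush with the seat edges, standing on z = 0). A flat backrest 23 mm thick, 545 mm tall, spans the full seat width and rises from the seat top along its +y edge, rear face flush with the rear of the seat. Two armrests of 37×37 mm section run along each side from the seat's front edge to the front of the backrest, top faces 214 mm above the seat top and outer faces flush with the seat's x-edges; a 37×37 mm post under the front of each armrest stands on the seat at the front corner.

C is a straight ladder. Two 37×44 mm vertical rails, 1557 mm tall, stand 360 mm apart (outside-to-outside) with their front faces coplanar on the −y side. 5 rungs, each 44 mm deep and 32 mm tall, span between the inner faces of the rails, front faces flush with the rails. The lowest rung's underside is at z = 232 mm and rungs are spaced 285 mm apart (underside to underside).

The chair is on top of the table. The ladder is on the floor beside the table on its −y side.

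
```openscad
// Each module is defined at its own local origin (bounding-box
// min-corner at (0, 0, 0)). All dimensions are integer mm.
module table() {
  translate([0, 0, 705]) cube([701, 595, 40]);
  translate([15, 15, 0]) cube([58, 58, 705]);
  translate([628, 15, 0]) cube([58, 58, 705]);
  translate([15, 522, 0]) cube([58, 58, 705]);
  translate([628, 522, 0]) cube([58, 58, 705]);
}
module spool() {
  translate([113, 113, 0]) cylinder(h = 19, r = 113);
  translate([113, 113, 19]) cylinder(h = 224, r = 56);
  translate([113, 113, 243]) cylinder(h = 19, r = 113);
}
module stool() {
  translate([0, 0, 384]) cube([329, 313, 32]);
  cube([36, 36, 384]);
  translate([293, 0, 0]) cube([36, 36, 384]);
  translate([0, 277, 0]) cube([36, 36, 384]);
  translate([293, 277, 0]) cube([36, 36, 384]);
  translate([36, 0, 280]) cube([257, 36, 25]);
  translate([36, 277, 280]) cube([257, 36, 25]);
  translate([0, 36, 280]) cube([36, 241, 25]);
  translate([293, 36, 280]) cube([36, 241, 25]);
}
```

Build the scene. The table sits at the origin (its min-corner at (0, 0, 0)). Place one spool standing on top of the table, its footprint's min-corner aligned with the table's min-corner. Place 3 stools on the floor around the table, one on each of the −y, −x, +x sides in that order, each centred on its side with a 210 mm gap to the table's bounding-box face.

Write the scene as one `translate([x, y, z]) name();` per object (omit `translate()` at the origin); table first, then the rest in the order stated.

table();
translate([0, 0, 745]) spool();
translate([186, -523, 0]) stool();
translate([-539, 141, 0]) stool();
translate([911, 141, 0]) stool();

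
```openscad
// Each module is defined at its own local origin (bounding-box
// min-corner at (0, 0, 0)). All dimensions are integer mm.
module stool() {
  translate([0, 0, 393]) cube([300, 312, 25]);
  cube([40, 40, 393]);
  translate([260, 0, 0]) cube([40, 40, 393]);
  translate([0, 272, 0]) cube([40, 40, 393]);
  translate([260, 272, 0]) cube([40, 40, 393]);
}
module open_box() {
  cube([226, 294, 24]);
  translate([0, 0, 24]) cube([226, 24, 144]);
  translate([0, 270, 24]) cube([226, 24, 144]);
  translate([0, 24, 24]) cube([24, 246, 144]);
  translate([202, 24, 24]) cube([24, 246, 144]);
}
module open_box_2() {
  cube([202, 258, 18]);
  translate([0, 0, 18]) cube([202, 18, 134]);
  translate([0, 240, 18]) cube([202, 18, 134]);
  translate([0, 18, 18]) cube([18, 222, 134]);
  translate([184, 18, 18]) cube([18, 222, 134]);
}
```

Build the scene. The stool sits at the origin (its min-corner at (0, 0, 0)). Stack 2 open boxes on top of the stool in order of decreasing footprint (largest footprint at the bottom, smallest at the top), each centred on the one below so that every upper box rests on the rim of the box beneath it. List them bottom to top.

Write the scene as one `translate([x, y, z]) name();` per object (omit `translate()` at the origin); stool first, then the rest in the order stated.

stool();
translate([37, 9, 418]) open_box();
translate([49, 27, 586]) open_box_2();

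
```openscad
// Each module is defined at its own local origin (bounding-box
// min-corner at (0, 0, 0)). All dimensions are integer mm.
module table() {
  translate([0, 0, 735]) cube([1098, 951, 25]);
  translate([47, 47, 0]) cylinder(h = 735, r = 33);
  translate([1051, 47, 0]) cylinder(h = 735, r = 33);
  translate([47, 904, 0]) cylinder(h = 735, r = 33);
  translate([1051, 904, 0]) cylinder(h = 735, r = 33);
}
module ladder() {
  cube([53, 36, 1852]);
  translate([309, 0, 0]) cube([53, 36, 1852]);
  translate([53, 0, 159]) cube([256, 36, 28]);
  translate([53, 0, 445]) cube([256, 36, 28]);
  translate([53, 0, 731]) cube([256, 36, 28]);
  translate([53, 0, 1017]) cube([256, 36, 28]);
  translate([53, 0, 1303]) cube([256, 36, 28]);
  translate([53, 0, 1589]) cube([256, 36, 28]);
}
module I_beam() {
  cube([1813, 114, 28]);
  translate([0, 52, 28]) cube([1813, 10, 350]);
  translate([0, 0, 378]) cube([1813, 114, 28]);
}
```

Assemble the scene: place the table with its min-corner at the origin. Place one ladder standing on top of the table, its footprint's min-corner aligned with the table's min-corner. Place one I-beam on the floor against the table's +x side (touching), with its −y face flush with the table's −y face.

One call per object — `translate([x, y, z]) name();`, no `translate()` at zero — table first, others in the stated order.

table();
translate([0, 0, 760]) ladder();
translate([1098, 0, 0]) I_beam();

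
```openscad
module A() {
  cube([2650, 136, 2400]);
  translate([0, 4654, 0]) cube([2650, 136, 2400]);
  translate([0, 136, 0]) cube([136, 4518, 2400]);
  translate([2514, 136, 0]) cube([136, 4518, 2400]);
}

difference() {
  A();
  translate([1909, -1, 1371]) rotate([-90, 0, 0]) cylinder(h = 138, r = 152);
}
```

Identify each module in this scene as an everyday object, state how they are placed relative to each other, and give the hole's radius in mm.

The subtracted cylinder has r = 152 mm.

A is a house frame. The house frame has a circular hole through its front wall. The hole's radius is 152 mm.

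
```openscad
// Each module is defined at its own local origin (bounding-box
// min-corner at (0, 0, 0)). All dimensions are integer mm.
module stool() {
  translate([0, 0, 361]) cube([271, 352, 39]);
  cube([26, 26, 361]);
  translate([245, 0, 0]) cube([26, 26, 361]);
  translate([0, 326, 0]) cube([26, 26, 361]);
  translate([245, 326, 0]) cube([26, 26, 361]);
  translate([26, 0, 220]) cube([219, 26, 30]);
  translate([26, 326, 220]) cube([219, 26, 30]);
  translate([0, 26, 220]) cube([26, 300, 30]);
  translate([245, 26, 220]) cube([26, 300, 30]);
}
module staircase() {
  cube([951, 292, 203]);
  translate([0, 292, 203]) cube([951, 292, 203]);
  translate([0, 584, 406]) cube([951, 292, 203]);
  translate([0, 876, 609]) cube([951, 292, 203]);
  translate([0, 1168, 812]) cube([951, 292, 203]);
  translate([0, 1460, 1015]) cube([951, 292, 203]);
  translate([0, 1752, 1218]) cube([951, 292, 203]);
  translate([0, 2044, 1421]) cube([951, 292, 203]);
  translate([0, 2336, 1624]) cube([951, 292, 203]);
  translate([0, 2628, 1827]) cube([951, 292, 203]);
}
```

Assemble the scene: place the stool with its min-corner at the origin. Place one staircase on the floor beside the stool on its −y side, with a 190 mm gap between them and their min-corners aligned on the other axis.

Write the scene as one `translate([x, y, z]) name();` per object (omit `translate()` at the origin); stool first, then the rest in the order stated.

stool();
translate([0, -3110, 0]) staircase();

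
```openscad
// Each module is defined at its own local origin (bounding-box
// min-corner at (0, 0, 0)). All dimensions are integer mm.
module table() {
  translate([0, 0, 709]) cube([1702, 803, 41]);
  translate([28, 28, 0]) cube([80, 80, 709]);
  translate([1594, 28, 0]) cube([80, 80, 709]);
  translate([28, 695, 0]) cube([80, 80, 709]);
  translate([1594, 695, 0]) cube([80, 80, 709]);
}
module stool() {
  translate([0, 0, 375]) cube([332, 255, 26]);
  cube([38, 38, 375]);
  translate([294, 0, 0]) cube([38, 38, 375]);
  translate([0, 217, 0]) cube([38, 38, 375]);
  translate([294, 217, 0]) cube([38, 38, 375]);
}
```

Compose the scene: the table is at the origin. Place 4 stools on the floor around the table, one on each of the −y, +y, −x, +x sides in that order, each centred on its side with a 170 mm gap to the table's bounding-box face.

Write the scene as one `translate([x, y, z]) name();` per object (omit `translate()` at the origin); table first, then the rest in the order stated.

table();
translate([685, -425, 0]) stool();
translate([685, 973, 0]) stool();
translate([-502, 274, 0]) stool();
translate([1872, 274, 0]) stool();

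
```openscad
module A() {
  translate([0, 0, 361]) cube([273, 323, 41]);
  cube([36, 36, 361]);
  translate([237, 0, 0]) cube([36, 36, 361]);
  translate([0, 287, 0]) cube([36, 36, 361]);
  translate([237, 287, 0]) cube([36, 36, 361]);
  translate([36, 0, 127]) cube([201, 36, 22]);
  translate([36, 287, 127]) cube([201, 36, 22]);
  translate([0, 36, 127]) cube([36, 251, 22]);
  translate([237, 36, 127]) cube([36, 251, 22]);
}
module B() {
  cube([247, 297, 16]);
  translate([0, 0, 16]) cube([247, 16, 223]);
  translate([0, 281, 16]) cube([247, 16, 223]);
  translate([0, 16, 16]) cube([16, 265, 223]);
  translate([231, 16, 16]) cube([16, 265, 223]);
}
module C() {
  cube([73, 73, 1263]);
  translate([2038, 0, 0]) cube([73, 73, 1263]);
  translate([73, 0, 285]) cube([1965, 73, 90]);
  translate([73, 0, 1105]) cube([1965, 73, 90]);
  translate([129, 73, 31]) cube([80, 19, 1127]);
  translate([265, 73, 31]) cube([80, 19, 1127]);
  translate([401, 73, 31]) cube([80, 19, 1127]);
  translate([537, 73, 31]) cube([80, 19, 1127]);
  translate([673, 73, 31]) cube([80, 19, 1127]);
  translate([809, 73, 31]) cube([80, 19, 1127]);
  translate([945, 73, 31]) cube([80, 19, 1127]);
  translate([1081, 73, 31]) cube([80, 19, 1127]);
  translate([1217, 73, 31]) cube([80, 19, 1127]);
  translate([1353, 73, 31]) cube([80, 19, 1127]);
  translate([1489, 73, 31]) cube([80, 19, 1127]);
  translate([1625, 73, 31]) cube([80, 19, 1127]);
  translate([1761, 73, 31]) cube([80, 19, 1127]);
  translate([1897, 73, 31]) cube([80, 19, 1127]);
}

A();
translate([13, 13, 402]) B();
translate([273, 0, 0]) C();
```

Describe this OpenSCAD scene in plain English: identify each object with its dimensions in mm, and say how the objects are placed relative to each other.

A is a simple wooden stool: a rectangular seat 273 mm (x) by 323 mm (y), 41 mm thick, top face at z = 402 mm, on four square legs, each 36×36 mm in cross-section. The legs rest on z = 0, each flush with a corner of the seat. Four stretchers, 36 mm wide and 22 mm tall, connect adjacent legs with their undersides at z = 127 mm, each running between the inner faces of the legs it joins and aligned with the legs' outer faces on the other axis.

B is an open storage box with external size 247×297×239 mm and wall thickness 16 mm (the base is also 16 mm thick). The base covers the whole footprint; the four walls stand on the base, with the y-facing walls full-width and the x-facing walls fitting between their inner faces.

C is a fence section. Two 73×73 mm posts, 1263 mm tall, stand on the floor with a clear span of 1965 mm between their inner faces. Two horizontal rails of 73×90 mm section span the gap between the posts with their undersides at z = 285 mm and z = 1105 mm, flush with the posts' −y face. 14 pickets, each 80 mm wide, 19 mm thick and 1127 mm tall, are fixed to the +y face of the rails with their bottoms at z = 31 mm, evenly spaced across the span with equal gaps (rounded down to the nearest mm) at the −x end and between each pair — any rounding remainder accumulates at the +x end.

The open box is on top of the stool, centred. The fence section is against the stool's +x side, with their −y faces flush.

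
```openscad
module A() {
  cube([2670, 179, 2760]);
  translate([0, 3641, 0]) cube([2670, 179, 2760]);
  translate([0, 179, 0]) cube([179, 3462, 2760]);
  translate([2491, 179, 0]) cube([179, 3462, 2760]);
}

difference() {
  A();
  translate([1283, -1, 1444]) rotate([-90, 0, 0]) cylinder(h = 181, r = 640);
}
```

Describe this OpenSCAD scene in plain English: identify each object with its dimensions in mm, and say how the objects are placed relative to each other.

A is the wall frame of a small rectangular building: four walls, each 2760 mm tall and 179 mm thick, enclosing a footprint 2670 mm (x) by 3820 mm (y) outside-to-outside, with no floor or roof. The front and back walls (the −y and +y sides) span the full width; the two side walls fit between them.

The house frame has a circular hole of radius 640 mm through its front wall, centred at (x = 1283, z = 1444).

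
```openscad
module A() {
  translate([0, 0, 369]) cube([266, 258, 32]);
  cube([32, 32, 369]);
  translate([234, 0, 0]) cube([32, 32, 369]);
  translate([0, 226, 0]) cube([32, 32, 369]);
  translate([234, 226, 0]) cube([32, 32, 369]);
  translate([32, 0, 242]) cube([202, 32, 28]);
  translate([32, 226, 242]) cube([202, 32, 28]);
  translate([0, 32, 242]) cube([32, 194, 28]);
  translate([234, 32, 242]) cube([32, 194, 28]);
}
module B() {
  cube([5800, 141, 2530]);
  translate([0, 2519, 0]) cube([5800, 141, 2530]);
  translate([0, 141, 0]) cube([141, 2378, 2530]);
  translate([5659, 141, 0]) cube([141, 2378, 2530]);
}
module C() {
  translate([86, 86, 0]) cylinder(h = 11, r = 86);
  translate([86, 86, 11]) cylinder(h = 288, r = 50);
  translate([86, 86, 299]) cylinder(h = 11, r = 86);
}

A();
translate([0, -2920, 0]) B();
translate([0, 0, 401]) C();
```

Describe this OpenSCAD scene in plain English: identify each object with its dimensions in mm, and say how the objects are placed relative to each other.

A is a four-legged stool. The seat is a 266×258×32 mm slab whose top surface is at z = 401 mm; four square legs, each 32×32 mm in cross-section, run from the floor (z = 0) to the underside of the seat, each flush with a corner of the seat. Four stretchers, 32 mm wide and 28 mm tall, connect adjacent legs with their undersides at z = 242 mm, each running between the inner faces of the legs it joins and aligned with the legs' outer faces on the other axis.

B is the wall frame of a small rectangular building: four walls, each 2530 mm tall and 141 mm thick, enclosing a footprint 5800 mm (x) by 2660 mm (y) outside-to-outside, with no floor or roof. The front and back walls (the −y and +y sides) span the full width; the two side walls fit between them.

C is a spool: two coaxial disc flanges of radius 86 mm and thickness 11 mm, joined by a core cylinder of radius 50 mm and height 288 mm. The lower flange rests on z = 0 and the three cylinders share a vertical axis.

The house frame is on the floor beside the stool on its −y side. The spool is on top of the stool.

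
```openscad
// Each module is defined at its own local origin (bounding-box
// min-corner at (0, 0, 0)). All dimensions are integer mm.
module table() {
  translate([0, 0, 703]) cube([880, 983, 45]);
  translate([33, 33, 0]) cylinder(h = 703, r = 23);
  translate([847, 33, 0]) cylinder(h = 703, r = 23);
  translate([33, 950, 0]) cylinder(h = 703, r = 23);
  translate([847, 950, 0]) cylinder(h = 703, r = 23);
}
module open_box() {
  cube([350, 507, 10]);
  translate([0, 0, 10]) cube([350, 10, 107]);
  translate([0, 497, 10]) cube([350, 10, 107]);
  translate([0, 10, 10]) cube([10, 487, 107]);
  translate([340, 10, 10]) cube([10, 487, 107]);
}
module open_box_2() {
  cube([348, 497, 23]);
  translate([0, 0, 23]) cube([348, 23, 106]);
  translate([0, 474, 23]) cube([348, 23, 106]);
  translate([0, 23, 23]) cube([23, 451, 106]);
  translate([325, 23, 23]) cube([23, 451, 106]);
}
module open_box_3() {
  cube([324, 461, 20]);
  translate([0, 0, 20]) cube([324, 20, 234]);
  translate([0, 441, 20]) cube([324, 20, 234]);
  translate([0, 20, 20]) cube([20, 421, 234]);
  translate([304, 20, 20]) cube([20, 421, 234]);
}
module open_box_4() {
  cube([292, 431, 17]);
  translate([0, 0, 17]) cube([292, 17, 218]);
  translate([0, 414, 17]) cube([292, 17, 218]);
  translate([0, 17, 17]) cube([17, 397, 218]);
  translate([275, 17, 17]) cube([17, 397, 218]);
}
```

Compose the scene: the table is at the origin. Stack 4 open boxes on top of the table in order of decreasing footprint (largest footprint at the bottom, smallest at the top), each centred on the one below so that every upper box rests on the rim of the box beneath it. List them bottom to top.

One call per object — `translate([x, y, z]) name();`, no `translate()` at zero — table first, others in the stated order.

table();
translate([265, 238, 748]) open_box();
translate([266, 243, 865]) open_box_2();
translate([278, 261, 994]) open_box_3();
translate([294, 276, 1248]) open_box_4();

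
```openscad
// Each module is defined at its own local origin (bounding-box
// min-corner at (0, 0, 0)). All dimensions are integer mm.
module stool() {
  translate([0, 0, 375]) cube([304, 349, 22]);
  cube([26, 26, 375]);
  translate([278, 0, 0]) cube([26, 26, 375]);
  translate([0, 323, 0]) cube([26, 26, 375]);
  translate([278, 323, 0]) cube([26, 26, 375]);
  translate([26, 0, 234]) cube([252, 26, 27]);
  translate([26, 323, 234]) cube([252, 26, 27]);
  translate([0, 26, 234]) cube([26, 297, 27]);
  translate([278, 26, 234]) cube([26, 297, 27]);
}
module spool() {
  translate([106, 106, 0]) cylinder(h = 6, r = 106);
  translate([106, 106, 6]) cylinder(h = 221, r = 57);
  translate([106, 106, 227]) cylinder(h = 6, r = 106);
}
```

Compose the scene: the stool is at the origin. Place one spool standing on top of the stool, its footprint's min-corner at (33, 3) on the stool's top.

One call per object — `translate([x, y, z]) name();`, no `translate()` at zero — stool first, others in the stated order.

stool();
translate([33, 3, 397]) spool();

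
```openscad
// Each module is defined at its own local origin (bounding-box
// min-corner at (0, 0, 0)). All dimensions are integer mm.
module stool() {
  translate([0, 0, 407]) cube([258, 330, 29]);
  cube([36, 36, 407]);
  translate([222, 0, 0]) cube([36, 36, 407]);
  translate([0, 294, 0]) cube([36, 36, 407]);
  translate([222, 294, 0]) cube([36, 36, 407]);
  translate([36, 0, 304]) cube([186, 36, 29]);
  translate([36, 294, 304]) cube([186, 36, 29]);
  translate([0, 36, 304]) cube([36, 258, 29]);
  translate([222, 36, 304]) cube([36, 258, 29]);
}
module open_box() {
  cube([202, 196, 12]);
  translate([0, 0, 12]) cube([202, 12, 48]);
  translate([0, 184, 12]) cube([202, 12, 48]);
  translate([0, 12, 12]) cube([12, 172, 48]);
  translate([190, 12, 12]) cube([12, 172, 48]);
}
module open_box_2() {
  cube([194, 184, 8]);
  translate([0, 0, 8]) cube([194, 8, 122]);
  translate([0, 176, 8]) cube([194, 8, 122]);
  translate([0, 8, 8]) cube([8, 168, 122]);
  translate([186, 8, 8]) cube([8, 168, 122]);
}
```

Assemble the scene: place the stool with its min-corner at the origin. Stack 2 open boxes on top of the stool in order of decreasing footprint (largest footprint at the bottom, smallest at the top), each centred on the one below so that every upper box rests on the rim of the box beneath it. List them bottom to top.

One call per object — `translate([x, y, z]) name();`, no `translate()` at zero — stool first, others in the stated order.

stool();
translate([28, 67, 436]) open_box();
translate([32, 73, 496]) open_box_2();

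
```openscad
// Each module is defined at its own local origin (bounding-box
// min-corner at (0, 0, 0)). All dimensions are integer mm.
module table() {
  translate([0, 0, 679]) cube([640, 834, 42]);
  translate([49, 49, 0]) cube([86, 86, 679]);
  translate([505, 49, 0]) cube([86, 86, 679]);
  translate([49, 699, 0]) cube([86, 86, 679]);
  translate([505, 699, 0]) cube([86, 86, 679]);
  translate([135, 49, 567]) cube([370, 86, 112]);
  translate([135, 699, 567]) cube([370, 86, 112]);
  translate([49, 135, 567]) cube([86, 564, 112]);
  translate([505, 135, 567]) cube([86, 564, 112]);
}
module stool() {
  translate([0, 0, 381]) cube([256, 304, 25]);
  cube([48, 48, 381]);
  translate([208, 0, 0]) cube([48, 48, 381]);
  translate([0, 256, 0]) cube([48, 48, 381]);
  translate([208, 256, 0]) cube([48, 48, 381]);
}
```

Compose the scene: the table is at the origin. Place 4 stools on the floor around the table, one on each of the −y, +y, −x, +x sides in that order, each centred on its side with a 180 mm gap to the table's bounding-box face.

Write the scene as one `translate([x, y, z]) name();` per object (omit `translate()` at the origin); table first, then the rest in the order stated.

table();
translate([192, -484, 0]) stool();
translate([192, 1014, 0]) stool();
translate([-436, 265, 0]) stool();
translate([820, 265, 0]) stool();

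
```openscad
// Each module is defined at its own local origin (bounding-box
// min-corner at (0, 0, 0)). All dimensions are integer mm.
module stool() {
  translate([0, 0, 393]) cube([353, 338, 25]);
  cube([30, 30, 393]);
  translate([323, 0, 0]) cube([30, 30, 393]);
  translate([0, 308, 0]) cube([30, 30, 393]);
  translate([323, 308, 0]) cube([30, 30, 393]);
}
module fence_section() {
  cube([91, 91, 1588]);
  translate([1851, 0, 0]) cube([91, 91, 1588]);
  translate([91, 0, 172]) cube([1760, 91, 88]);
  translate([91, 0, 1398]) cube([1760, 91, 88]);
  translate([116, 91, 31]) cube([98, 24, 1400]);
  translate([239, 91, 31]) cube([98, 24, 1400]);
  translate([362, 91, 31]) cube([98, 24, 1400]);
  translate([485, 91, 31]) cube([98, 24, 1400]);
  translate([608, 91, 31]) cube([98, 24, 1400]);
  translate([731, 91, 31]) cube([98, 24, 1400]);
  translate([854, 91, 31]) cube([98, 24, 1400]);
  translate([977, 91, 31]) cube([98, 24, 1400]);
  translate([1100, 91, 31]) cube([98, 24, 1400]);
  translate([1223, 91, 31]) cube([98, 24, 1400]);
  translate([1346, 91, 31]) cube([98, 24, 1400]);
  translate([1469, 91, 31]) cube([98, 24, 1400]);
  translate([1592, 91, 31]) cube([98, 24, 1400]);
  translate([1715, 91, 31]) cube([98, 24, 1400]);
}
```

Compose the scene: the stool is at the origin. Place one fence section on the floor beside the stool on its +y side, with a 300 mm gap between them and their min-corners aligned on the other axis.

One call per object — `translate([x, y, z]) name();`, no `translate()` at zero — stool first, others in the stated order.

stool();
translate([0, 638, 0]) fence_section();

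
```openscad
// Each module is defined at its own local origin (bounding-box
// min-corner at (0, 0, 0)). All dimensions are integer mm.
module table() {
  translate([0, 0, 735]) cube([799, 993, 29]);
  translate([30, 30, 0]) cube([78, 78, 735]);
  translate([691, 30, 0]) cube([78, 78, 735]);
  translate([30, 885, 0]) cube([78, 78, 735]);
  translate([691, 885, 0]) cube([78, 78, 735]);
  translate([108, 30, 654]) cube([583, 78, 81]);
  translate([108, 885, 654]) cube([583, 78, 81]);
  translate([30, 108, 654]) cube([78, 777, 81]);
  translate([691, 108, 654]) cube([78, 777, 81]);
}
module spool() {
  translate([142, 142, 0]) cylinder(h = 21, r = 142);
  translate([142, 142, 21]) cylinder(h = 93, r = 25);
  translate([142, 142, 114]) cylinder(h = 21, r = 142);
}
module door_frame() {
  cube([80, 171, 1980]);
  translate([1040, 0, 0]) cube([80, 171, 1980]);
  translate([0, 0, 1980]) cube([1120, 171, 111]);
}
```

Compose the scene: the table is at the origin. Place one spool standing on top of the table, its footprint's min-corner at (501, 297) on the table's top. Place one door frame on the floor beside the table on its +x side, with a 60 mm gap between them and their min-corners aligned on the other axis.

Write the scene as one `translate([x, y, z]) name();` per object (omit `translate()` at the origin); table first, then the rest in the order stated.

table();
translate([501, 297, 764]) spool();
translate([859, 0, 0]) door_frame();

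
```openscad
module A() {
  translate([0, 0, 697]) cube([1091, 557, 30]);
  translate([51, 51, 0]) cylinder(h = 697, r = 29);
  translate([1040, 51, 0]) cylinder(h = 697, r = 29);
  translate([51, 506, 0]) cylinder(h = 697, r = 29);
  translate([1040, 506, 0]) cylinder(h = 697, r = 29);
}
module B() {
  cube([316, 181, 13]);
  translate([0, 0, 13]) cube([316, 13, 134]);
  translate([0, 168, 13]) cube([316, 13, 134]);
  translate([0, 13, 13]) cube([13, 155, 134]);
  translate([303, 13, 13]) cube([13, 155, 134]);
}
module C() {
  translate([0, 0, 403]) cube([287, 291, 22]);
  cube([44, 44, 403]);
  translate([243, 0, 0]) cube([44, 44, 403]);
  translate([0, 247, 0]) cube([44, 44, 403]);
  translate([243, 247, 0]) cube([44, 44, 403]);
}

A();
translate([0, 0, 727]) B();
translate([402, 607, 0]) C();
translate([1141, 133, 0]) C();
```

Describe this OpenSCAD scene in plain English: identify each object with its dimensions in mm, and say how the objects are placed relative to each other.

A is a table: top 1091 mm (x) × 557 mm (y), 30 mm thick, upper face at z = 727 mm, on four round legs of 58 mm diameter, each leg's bounding box inset 22 mm from the nearest pair of top edges, running from z = 0 to the bottom of the top.

B is an open storage box with external size 316×181×147 mm and wall thickness 13 mm (the base is also 13 mm thick). The base covers the whole footprint; the four walls stand on the base, with the y-facing walls full-width and the x-facing walls fitting between their inner faces.

C is a simple wooden stool: a rectangular seat 287 mm (x) by 291 mm (y), 22 mm thick, top face at z = 425 mm, on four square legs, each 44×44 mm in cross-section. The legs rest on z = 0, each flush with a corner of the seat.

The open box is on top of the table. Two stools sit around the table at the +y, +x sides.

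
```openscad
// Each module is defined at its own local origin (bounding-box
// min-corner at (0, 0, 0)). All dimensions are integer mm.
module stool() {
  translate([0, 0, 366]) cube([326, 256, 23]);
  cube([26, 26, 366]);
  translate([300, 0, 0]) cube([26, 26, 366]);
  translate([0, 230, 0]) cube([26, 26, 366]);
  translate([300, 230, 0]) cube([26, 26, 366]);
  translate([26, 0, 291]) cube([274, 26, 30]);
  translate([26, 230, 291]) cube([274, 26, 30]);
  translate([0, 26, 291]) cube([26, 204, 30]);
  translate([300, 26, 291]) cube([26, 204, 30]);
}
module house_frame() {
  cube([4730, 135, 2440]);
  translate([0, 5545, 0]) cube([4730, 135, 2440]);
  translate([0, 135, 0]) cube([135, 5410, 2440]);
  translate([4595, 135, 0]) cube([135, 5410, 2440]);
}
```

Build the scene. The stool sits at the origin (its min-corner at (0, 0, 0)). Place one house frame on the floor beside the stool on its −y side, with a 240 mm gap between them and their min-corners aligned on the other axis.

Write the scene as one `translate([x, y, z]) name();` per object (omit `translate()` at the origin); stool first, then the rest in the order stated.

stool();
translate([0, -5920, 0]) house_frame();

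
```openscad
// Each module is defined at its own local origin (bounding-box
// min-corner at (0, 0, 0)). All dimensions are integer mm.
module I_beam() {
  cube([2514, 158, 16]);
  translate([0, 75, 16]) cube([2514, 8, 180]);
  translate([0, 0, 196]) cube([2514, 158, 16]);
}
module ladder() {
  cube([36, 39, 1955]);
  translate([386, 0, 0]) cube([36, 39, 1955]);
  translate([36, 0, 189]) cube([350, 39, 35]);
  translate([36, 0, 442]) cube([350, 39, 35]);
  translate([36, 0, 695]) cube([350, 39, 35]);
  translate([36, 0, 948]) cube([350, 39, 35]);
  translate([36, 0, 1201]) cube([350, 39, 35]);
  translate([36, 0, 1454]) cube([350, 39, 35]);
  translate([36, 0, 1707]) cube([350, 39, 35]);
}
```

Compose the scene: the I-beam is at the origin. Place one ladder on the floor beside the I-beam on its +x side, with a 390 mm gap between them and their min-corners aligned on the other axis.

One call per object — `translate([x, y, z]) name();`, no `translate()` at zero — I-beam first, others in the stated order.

I_beam();
translate([2904, 0, 0]) ladder();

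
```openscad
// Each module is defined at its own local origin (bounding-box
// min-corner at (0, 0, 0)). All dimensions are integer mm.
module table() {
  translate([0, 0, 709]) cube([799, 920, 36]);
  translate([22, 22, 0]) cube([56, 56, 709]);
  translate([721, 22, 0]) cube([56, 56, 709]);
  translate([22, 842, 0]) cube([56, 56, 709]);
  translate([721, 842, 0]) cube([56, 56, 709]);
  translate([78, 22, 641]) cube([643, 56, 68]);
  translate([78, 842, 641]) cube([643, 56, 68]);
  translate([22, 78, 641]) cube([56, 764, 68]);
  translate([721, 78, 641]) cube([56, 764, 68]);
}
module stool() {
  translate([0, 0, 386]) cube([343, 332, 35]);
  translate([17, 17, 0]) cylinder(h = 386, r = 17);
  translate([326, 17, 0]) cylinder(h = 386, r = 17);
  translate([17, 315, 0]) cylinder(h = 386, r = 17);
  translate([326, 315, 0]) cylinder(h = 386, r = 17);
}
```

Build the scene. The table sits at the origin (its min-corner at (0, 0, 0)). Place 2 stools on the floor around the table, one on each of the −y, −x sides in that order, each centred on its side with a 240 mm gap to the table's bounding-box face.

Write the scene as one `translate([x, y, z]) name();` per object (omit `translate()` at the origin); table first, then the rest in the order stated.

table();
translate([228, -572, 0]) stool();
translate([-583, 294, 0]) stool();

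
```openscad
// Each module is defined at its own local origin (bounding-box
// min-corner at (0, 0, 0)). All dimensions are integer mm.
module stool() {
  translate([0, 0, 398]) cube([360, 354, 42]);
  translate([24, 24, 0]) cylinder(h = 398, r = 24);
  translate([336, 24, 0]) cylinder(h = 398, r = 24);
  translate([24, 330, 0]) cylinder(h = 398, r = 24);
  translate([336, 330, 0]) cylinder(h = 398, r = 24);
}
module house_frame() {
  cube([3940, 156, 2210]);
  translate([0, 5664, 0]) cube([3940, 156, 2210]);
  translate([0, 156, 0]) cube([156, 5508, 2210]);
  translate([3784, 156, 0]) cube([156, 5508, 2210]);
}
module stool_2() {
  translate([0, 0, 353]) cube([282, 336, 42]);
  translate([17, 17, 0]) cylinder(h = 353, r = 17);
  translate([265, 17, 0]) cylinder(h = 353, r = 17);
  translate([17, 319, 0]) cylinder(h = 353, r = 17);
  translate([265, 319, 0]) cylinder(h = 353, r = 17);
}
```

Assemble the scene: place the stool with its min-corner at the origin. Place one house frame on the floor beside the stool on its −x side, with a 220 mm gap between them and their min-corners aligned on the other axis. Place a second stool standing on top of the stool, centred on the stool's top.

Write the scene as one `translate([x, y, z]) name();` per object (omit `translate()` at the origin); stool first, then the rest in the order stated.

stool();
translate([-4160, 0, 0]) house_frame();
translate([39, 9, 440]) stool_2();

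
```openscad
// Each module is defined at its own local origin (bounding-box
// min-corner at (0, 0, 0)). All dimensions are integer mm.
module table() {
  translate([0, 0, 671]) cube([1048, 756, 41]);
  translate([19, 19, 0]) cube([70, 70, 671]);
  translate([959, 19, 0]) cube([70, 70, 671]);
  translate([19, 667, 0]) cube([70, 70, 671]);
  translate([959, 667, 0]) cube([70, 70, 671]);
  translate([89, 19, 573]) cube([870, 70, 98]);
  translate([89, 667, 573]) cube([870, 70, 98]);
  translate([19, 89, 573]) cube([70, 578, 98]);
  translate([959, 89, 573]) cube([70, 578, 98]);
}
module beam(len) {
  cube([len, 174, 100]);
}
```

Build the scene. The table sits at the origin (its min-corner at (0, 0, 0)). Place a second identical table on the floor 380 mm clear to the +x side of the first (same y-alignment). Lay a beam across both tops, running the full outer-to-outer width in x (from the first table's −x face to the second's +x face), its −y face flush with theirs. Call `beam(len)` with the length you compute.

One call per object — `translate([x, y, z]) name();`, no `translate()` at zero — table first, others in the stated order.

table();
translate([1428, 0, 0]) table();
translate([0, 0, 712]) beam(2476);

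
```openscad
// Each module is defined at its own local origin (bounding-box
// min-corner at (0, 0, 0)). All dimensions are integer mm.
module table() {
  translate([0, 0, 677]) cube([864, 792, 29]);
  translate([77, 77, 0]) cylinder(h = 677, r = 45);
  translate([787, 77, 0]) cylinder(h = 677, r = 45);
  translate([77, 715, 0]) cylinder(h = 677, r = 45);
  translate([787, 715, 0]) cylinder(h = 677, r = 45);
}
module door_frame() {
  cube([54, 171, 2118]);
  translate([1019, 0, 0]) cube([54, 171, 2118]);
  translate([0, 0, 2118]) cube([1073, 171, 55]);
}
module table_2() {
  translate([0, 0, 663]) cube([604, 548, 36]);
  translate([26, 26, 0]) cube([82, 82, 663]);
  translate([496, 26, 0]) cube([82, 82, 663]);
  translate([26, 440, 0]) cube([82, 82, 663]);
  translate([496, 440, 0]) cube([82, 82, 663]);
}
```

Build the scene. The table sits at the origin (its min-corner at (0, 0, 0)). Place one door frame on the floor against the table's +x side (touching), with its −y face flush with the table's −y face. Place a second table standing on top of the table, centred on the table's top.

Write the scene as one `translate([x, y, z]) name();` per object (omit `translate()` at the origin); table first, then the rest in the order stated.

table();
translate([864, 0, 0]) door_frame();
translate([130, 122, 706]) table_2();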